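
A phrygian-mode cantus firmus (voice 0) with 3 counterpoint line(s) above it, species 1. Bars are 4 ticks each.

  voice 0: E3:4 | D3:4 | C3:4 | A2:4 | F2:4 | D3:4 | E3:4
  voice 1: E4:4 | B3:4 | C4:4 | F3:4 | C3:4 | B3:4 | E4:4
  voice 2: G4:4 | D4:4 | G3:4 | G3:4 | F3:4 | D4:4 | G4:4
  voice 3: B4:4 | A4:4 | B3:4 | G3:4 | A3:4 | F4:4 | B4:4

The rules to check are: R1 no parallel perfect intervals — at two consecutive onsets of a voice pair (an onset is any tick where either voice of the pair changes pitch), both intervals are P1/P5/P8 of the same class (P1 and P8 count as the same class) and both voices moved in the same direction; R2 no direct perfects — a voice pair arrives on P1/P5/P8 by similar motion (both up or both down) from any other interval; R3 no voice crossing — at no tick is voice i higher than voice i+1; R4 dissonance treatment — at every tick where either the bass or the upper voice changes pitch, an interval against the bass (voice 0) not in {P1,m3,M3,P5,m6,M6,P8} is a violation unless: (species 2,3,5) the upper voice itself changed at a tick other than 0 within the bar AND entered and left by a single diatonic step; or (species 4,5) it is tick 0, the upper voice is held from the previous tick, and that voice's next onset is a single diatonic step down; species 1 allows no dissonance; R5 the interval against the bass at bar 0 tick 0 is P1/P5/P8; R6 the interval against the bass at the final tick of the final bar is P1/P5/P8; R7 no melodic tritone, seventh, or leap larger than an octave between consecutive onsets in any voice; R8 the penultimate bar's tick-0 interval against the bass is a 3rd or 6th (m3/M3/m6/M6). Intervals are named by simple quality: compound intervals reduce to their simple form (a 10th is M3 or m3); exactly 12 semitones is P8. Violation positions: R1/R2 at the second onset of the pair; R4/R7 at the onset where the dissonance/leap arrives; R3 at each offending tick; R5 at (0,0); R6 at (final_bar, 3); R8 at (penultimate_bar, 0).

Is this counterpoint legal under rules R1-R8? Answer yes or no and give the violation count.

bar 0: v0=E3 v1=E4 v2=G4 v3=B4 (P5)
bar 1: v0=D3 v1=B3 v2=D4 v3=A4 (P5)
bar 2: v0=C3 v1=C4 v2=G3 v3=B3 (M7)
bar 3: v0=A2 v1=F3 v2=G3 v3=G3 (m7)
bar 4: v0=F2 v1=C3 v2=F3 v3=A3 (M3)
bar 5: v0=D3 v1=B3 v2=D4 v3=F4 (m3)
bar 6: v0=E3 v1=E4 v2=G4 v3=B4 (P5)
  R5 @ bar0.0: opens on m3
  R1 @ bar1.0: E3/B4 P5 -> D3/A4 P5 similar
  R2 @ bar1.0: E3/G4 m3 -> D3/D4 P8 similar
  R2 @ bar1.0: G4/B4 M3 -> D4/A4 P5 similar
  R2 @ bar2.0: D3/D4 P8 -> C3/G3 P5 similar
  R3 @ bar2.0: C4 above G3
  R4 @ bar2.0: C3/B3 M7 untreated
  R7 @ bar2.0: A4->B3 leap 10st
  R3 @ bar2.1: C4 above G3
  R3 @ bar2.2: C4 above G3
  R3 @ bar2.3: C4 above G3
  R4 @ bar3.0: A2/G3 m7 untreated
  R4 @ bar3.0: A2/G3 m7 untreated
  R2 @ bar4.0: A2/F3 m6 -> F2/C3 P5 similar
  R2 @ bar4.0: A2/G3 m7 -> F2/F3 P8 similar
  R1 @ bar5.0: F2/F3 P8 -> D3/D4 P8 similar
  R7 @ bar5.0: C3->B3 leap 11st
  R8 @ bar5.0: penult P8 not 3rd/6th
  R2 @ bar6.0: D3/B3 M6 -> E3/E4 P8 similar
  R2 @ bar6.0: D3/F4 m3 -> E3/B4 P5 similar
  R2 @ bar6.0: B3/F4 TT -> E4/B4 P5 similar
  R7 @ bar6.0: F4->B4 leap 6st
  R6 @ bar6.3: closes on m3

No (23 violations)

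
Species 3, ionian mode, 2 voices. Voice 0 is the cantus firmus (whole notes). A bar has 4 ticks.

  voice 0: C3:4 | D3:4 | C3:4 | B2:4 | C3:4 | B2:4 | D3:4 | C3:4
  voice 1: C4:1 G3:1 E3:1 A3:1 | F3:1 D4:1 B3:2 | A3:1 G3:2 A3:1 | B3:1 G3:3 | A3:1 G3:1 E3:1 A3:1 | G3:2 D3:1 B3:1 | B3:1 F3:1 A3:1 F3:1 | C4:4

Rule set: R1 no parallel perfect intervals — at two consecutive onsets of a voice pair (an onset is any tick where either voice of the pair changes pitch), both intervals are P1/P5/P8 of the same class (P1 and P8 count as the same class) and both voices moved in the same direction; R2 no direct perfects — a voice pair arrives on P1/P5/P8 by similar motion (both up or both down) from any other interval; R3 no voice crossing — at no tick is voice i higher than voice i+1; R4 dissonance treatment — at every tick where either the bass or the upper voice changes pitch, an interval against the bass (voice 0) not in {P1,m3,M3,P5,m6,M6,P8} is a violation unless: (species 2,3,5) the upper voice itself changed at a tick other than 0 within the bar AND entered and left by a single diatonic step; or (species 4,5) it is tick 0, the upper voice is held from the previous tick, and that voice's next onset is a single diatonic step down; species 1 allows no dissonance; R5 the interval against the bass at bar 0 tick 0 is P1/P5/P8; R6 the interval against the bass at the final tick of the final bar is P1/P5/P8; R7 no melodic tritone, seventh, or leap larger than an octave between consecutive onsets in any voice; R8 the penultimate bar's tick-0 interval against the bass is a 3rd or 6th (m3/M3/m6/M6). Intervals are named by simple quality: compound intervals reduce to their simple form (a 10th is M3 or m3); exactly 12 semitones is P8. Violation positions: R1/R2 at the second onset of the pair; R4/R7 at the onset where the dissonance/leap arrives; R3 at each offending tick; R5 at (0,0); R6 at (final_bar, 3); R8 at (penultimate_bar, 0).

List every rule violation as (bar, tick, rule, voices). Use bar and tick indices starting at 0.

bar 0: v0=C3 v1=C4 downbeat P8
bar 1: v0=D3 v1=F3 downbeat m3
bar 2: v0=C3 v1=A3 downbeat M6
bar 3: v0=B2 v1=B3 downbeat P8
bar 4: v0=C3 v1=A3 downbeat M6
bar 5: v0=B2 v1=G3 downbeat m6
bar 6: v0=D3 v1=B3 downbeat M6
bar 7: v0=C3 v1=C4 downbeat P8
  -> R7 @ bar 6 tick 1 v(1,): B3->F3 leap 6st

(6, 1, R7, (1,))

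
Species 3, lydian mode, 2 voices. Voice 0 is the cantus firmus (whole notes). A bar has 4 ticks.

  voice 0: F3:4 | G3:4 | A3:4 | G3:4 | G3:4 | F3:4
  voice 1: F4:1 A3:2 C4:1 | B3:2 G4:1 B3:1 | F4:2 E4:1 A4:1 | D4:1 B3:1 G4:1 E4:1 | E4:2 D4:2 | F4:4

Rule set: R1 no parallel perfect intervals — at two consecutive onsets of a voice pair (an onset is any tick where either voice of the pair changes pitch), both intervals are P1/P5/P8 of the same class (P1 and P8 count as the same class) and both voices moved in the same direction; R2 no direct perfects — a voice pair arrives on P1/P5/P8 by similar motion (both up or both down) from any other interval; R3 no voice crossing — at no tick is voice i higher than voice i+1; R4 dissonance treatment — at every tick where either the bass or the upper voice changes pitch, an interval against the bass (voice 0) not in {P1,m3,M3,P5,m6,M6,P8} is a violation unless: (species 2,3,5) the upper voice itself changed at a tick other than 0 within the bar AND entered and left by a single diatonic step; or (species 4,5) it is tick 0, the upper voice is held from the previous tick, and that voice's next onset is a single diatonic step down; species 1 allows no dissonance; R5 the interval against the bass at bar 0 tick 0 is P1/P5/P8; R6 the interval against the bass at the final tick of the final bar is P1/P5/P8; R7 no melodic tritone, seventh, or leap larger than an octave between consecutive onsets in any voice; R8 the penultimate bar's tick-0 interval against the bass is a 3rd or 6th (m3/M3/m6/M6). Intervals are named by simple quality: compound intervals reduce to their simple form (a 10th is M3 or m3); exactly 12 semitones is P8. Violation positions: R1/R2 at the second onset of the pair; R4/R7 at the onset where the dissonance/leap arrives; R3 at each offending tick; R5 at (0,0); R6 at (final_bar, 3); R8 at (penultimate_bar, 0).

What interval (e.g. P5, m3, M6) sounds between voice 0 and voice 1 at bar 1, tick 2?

P8

voice 0=G3 voice 1=G4 -> P8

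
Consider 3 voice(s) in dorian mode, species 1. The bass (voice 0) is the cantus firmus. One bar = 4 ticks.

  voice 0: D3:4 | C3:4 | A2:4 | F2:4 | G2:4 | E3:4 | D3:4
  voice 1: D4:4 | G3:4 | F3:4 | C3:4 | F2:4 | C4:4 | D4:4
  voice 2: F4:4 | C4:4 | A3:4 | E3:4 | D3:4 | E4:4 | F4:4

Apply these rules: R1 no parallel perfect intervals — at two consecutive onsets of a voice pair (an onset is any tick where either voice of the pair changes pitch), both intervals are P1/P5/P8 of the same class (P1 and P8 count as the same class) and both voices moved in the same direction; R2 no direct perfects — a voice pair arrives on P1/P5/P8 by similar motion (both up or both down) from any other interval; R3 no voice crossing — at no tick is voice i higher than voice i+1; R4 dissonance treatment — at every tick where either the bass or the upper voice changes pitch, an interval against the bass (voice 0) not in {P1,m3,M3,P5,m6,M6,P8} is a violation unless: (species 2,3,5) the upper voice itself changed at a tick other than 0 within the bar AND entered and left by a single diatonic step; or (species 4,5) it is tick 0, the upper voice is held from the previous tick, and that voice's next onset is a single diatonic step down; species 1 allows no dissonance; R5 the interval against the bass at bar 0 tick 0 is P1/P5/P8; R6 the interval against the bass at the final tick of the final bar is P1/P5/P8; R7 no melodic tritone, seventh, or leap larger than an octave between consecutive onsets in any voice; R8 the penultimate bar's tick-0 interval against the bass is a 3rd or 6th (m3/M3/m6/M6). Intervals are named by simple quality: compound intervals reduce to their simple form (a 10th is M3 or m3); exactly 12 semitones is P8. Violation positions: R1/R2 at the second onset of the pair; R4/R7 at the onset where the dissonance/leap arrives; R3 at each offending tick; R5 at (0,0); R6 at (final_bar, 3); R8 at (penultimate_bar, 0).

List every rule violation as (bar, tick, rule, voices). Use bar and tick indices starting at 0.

bar 0: v0=D3 v1=D4 v2=F4 downbeat m3
bar 1: v0=C3 v1=G3 v2=C4 downbeat P8
bar 2: v0=A2 v1=F3 v2=A3 downbeat P8
bar 3: v0=F2 v1=C3 v2=E3 downbeat M7
bar 4: v0=G2 v1=F2 v2=D3 downbeat P5
bar 5: v0=E3 v1=C4 v2=E4 downbeat P8
bar 6: v0=D3 v1=D4 v2=F4 downbeat m3
  -> R5 @ bar 0 tick 0 v(0, 2): opens on m3
  -> R2 @ bar 1 tick 0 v(0, 1): D3/D4 P8 -> C3/G3 P5 similar
  -> R2 @ bar 1 tick 0 v(0, 2): D3/F4 m3 -> C3/C4 P8 similar
  -> R1 @ bar 2 tick 0 v(0, 2): C3/C4 P8 -> A2/A3 P8 similar
  -> R2 @ bar 3 tick 0 v(0, 1): A2/F3 m6 -> F2/C3 P5 similar
  -> R4 @ bar 3 tick 0 v(0, 2): F2/E3 M7 untreated
  -> R3 @ bar 4 tick 0 v(0, 1): G2 above F2
  -> R4 @ bar 4 tick 0 v(0, 1): G2/F2 M2 untreated
  -> R3 @ bar 4 tick 1 v(0, 1): G2 above F2
  -> R3 @ bar 4 tick 2 v(0, 1): G2 above F2
  -> R3 @ bar 4 tick 3 v(0, 1): G2 above F2
  -> R2 @ bar 5 tick 0 v(0, 2): G2/D3 P5 -> E3/E4 P8 similar
  -> R7 @ bar 5 tick 0 v(1,): F2->C4 leap 19st
  -> R7 @ bar 5 tick 0 v(2,): D3->E4 leap 14st
  -> R8 @ bar 5 tick 0 v(0, 2): penult P8 not 3rd/6th
  -> R6 @ bar 6 tick 3 v(0, 2): closes on m3

(0, 0, R5, (0, 2))
(1, 0, R2, (0, 1))
(1, 0, R2, (0, 2))
(2, 0, R1, (0, 2))
(3, 0, R2, (0, 1))
(3, 0, R4, (0, 2))
(4, 0, R3, (0, 1))
(4, 0, R4, (0, 1))
(4, 1, R3, (0, 1))
(4, 2, R3, (0, 1))
(4, 3, R3, (0, 1))
(5, 0, R2, (0, 2))
(5, 0, R7, (1,))
(5, 0, R7, (2,))
(5, 0, R8, (0, 2))
(6, 3, R6, (0, 2))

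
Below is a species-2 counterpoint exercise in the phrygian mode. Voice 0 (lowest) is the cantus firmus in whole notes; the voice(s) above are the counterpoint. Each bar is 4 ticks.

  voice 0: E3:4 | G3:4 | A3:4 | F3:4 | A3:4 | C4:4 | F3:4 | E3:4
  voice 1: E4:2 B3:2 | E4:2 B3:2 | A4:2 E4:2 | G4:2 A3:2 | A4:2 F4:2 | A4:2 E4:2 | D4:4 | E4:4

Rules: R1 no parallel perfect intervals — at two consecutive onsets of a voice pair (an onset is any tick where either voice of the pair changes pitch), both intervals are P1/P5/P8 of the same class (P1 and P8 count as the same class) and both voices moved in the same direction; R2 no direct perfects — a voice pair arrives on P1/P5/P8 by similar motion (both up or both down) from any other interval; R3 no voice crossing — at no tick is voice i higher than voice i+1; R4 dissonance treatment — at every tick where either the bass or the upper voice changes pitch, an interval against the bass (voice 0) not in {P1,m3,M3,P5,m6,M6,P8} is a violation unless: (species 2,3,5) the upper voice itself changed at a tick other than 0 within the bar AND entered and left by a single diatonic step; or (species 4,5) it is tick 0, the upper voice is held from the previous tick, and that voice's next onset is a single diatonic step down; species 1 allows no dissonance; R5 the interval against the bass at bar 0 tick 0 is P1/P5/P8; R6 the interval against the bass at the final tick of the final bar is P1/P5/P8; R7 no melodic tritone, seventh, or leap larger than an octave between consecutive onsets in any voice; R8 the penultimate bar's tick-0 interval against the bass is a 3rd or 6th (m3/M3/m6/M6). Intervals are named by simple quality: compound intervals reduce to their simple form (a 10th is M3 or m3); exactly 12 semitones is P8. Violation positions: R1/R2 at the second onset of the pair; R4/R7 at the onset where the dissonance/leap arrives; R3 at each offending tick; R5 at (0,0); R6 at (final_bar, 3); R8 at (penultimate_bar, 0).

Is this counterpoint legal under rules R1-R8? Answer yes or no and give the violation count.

No (5 violations)

bar 0: v0=E3 v1=E4 (P8)
bar 1: v0=G3 v1=E4 (M6)
bar 2: v0=A3 v1=A4 (P8)
bar 3: v0=F3 v1=G4 (M2)
bar 4: v0=A3 v1=A4 (P8)
bar 5: v0=C4 v1=A4 (M6)
bar 6: v0=F3 v1=D4 (M6)
bar 7: v0=E3 v1=E4 (P8)
  R2 @ bar2.0: G3/B3 M3 -> A3/A4 P8 similar
  R7 @ bar2.0: B3->A4 leap 10st
  R4 @ bar3.0: F3/G4 M2 untreated
  R7 @ bar3.2: G4->A3 leap 10st
  R2 @ bar4.0: F3/A3 M3 -> A3/A4 P8 similar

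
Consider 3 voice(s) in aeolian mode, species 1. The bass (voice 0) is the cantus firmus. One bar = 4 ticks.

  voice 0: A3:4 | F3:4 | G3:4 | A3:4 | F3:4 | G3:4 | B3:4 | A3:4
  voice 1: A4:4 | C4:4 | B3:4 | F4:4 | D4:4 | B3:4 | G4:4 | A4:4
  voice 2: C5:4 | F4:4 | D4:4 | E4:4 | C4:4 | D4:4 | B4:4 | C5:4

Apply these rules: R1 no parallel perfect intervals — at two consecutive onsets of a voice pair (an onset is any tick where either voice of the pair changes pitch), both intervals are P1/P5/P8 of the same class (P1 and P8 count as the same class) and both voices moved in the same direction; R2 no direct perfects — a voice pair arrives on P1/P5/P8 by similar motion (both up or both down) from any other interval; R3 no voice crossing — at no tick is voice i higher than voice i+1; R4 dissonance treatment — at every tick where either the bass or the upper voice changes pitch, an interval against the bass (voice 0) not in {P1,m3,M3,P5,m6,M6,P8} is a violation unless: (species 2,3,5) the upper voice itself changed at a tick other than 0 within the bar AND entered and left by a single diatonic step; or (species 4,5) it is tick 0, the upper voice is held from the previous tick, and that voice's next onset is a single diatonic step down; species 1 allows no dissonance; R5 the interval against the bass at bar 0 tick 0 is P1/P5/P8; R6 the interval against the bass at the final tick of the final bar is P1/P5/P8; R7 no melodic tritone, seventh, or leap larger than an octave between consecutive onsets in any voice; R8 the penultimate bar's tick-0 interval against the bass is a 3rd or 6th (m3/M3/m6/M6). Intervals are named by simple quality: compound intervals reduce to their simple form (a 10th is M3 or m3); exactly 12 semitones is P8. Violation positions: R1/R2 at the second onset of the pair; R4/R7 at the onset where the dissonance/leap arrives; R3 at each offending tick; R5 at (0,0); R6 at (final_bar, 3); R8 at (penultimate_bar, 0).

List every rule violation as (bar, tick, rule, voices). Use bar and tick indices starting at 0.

bar 0: v0=A3 v1=A4 v2=C5 downbeat m3
bar 1: v0=F3 v1=C4 v2=F4 downbeat P8
bar 2: v0=G3 v1=B3 v2=D4 downbeat P5
bar 3: v0=A3 v1=F4 v2=E4 downbeat P5
bar 4: v0=F3 v1=D4 v2=C4 downbeat P5
bar 5: v0=G3 v1=B3 v2=D4 downbeat P5
bar 6: v0=B3 v1=G4 v2=B4 downbeat P8
bar 7: v0=A3 v1=A4 v2=C5 downbeat m3
  -> R5 @ bar 0 tick 0 v(0, 2): opens on m3
  -> R2 @ bar 1 tick 0 v(0, 1): A3/A4 P8 -> F3/C4 P5 similar
  -> R2 @ bar 1 tick 0 v(0, 2): A3/C5 m3 -> F3/F4 P8 similar
  -> R1 @ bar 3 tick 0 v(0, 2): G3/D4 P5 -> A3/E4 P5 similar
  -> R3 @ bar 3 tick 0 v(1, 2): F4 above E4
  -> R7 @ bar 3 tick 0 v(1,): B3->F4 leap 6st
  -> R3 @ bar 3 tick 1 v(1, 2): F4 above E4
  -> R3 @ bar 3 tick 2 v(1, 2): F4 above E4
  -> R3 @ bar 3 tick 3 v(1, 2): F4 above E4
  -> R1 @ bar 4 tick 0 v(0, 2): A3/E4 P5 -> F3/C4 P5 similar
  -> R3 @ bar 4 tick 0 v(1, 2): D4 above C4
  -> R3 @ bar 4 tick 1 v(1, 2): D4 above C4
  -> R3 @ bar 4 tick 2 v(1, 2): D4 above C4
  -> R3 @ bar 4 tick 3 v(1, 2): D4 above C4
  -> R1 @ bar 5 tick 0 v(0, 2): F3/C4 P5 -> G3/D4 P5 similar
  -> R2 @ bar 6 tick 0 v(0, 2): G3/D4 P5 -> B3/B4 P8 similar
  -> R8 @ bar 6 tick 0 v(0, 2): penult P8 not 3rd/6th
  -> R6 @ bar 7 tick 3 v(0, 2): closes on m3

(0, 0, R5, (0, 2))
(1, 0, R2, (0, 1))
(1, 0, R2, (0, 2))
(3, 0, R1, (0, 2))
(3, 0, R3, (1, 2))
(3, 0, R7, (1,))
(3, 1, R3, (1, 2))
(3, 2, R3, (1, 2))
(3, 3, R3, (1, 2))
(4, 0, R1, (0, 2))
(4, 0, R3, (1, 2))
(4, 1, R3, (1, 2))
(4, 2, R3, (1, 2))
(4, 3, R3, (1, 2))
(5, 0, R1, (0, 2))
(6, 0, R2, (0, 2))
(6, 0, R8, (0, 2))
(7, 3, R6, (0, 2))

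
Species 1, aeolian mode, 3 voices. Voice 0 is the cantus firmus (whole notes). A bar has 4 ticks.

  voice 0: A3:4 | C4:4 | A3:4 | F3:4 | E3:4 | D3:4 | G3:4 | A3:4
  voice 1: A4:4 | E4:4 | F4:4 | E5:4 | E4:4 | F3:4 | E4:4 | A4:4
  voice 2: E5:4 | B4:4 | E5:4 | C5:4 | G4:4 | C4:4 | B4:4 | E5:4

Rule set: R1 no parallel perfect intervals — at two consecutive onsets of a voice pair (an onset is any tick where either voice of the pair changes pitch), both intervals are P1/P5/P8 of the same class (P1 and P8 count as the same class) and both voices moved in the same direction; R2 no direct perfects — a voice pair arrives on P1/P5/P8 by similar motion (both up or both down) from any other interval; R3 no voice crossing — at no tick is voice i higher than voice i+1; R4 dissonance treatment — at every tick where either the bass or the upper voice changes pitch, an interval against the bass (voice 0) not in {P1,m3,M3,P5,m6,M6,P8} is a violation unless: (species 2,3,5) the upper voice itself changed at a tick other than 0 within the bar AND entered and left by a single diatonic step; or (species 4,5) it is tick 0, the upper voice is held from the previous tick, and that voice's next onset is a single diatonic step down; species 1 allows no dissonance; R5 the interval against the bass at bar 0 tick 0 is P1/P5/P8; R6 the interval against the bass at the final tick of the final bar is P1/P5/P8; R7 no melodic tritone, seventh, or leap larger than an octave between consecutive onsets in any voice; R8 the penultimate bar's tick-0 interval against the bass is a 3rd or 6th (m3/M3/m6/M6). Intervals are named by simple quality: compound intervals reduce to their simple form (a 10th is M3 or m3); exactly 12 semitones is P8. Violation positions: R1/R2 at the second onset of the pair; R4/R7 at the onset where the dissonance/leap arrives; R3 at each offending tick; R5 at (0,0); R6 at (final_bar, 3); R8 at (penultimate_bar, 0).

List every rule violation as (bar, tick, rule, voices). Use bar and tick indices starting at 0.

bar 0: v0=A3 v1=A4 v2=E5 downbeat P5
bar 1: v0=C4 v1=E4 v2=B4 downbeat M7
bar 2: v0=A3 v1=F4 v2=E5 downbeat P5
bar 3: v0=F3 v1=E5 v2=C5 downbeat P5
bar 4: v0=E3 v1=E4 v2=G4 downbeat m3
bar 5: v0=D3 v1=F3 v2=C4 downbeat m7
bar 6: v0=G3 v1=E4 v2=B4 downbeat M3
bar 7: v0=A3 v1=A4 v2=E5 downbeat P5
  -> R1 @ bar 1 tick 0 v(1, 2): A4/E5 P5 -> E4/B4 P5 similar
  -> R4 @ bar 1 tick 0 v(0, 2): C4/B4 M7 untreated
  -> R1 @ bar 3 tick 0 v(0, 2): A3/E5 P5 -> F3/C5 P5 similar
  -> R3 @ bar 3 tick 0 v(1, 2): E5 above C5
  -> R4 @ bar 3 tick 0 v(0, 1): F3/E5 M7 untreated
  -> R7 @ bar 3 tick 0 v(1,): F4->E5 leap 11st
  -> R3 @ bar 3 tick 1 v(1, 2): E5 above C5
  -> R3 @ bar 3 tick 2 v(1, 2): E5 above C5
  -> R3 @ bar 3 tick 3 v(1, 2): E5 above C5
  -> R2 @ bar 4 tick 0 v(0, 1): F3/E5 M7 -> E3/E4 P8 similar
  -> R2 @ bar 5 tick 0 v(1, 2): E4/G4 m3 -> F3/C4 P5 similar
  -> R4 @ bar 5 tick 0 v(0, 2): D3/C4 m7 untreated
  -> R7 @ bar 5 tick 0 v(1,): E4->F3 leap 11st
  -> R1 @ bar 6 tick 0 v(1, 2): F3/C4 P5 -> E4/B4 P5 similar
  -> R7 @ bar 6 tick 0 v(1,): F3->E4 leap 11st
  -> R7 @ bar 6 tick 0 v(2,): C4->B4 leap 11st
  -> R1 @ bar 7 tick 0 v(1, 2): E4/B4 P5 -> A4/E5 P5 similar
  -> R2 @ bar 7 tick 0 v(0, 1): G3/E4 M6 -> A3/A4 P8 similar
  -> R2 @ bar 7 tick 0 v(0, 2): G3/B4 M3 -> A3/E5 P5 similar

(1, 0, R1, (1, 2))
(1, 0, R4, (0, 2))
(3, 0, R1, (0, 2))
(3, 0, R3, (1, 2))
(3, 0, R4, (0, 1))
(3, 0, R7, (1,))
(3, 1, R3, (1, 2))
(3, 2, R3, (1, 2))
(3, 3, R3, (1, 2))
(4, 0, R2, (0, 1))
(5, 0, R2, (1, 2))
(5, 0, R4, (0, 2))
(5, 0, R7, (1,))
(6, 0, R1, (1, 2))
(6, 0, R7, (1,))
(6, 0, R7, (2,))
(7, 0, R1, (1, 2))
(7, 0, R2, (0, 1))
(7, 0, R2, (0, 2))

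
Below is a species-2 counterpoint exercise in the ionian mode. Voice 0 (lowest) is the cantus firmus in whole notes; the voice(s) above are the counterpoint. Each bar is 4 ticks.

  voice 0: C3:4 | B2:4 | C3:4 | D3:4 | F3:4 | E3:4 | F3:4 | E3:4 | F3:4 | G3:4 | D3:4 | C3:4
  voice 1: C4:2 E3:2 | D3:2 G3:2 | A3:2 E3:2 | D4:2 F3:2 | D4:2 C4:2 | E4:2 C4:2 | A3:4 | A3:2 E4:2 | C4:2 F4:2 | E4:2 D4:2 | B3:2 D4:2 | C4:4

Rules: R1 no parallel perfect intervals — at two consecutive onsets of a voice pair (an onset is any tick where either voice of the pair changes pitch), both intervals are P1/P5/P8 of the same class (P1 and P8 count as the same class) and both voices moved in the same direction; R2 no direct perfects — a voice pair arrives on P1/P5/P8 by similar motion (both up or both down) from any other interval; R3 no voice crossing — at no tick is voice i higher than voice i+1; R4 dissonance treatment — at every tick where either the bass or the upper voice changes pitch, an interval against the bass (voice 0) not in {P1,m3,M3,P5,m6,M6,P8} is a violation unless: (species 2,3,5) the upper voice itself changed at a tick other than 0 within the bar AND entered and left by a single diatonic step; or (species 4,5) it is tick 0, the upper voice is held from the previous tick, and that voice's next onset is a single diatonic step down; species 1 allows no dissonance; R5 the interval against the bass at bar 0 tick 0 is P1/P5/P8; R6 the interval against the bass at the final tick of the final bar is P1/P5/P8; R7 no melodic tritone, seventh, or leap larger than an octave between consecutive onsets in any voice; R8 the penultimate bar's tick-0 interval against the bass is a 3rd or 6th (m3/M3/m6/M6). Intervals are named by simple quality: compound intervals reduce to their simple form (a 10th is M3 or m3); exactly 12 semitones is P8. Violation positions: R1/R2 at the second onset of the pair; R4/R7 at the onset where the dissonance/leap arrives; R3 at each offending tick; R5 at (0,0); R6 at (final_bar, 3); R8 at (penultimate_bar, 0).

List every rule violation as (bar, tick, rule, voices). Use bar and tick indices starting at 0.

(3, 0, R2, (0, 1))
(3, 0, R7, (1,))
(7, 0, R4, (0, 1))
(11, 0, R1, (0, 1))

bar 0: v0=C3 v1=C4 downbeat P8
bar 1: v0=B2 v1=D3 downbeat m3
bar 2: v0=C3 v1=A3 downbeat M6
bar 3: v0=D3 v1=D4 downbeat P8
bar 4: v0=F3 v1=D4 downbeat M6
bar 5: v0=E3 v1=E4 downbeat P8
bar 6: v0=F3 v1=A3 downbeat M3
bar 7: v0=E3 v1=A3 downbeat P4
bar 8: v0=F3 v1=C4 downbeat P5
bar 9: v0=G3 v1=E4 downbeat M6
bar 10: v0=D3 v1=B3 downbeat M6
bar 11: v0=C3 v1=C4 downbeat P8
  -> R2 @ bar 3 tick 0 v(0, 1): C3/E3 M3 -> D3/D4 P8 similar
  -> R7 @ bar 3 tick 0 v(1,): E3->D4 leap 10st
  -> R4 @ bar 7 tick 0 v(0, 1): E3/A3 P4 untreated
  -> R1 @ bar 11 tick 0 v(0, 1): D3/D4 P8 -> C3/C4 P8 similar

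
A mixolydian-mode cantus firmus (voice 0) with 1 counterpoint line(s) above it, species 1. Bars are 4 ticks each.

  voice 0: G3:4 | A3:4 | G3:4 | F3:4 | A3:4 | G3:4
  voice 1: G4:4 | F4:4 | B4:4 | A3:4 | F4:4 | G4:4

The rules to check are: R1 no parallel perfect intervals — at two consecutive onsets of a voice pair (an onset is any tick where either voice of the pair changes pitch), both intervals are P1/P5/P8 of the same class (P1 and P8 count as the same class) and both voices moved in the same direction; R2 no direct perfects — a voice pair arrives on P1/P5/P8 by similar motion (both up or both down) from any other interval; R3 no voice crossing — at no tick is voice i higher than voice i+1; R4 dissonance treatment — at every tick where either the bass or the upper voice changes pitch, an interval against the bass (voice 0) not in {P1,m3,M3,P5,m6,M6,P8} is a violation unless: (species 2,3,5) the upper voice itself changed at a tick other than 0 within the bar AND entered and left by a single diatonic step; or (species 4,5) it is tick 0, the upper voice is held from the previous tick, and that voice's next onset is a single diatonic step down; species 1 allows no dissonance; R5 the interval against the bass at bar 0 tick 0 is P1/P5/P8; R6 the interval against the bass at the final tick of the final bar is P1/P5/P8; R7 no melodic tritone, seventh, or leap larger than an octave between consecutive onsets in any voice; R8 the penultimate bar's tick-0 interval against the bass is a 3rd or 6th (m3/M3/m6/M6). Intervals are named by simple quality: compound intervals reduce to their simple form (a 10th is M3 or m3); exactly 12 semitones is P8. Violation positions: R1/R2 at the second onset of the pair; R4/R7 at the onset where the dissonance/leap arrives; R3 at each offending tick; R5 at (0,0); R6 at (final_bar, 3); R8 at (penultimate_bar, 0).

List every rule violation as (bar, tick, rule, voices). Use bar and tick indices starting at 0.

(2, 0, R7, (1,))
(3, 0, R7, (1,))

bar 0: v0=G3 v1=G4 downbeat P8
bar 1: v0=A3 v1=F4 downbeat m6
bar 2: v0=G3 v1=B4 downbeat M3
bar 3: v0=F3 v1=A3 downbeat M3
bar 4: v0=A3 v1=F4 downbeat m6
bar 5: v0=G3 v1=G4 downbeat P8
  -> R7 @ bar 2 tick 0 v(1,): F4->B4 leap 6st
  -> R7 @ bar 3 tick 0 v(1,): B4->A3 leap 14st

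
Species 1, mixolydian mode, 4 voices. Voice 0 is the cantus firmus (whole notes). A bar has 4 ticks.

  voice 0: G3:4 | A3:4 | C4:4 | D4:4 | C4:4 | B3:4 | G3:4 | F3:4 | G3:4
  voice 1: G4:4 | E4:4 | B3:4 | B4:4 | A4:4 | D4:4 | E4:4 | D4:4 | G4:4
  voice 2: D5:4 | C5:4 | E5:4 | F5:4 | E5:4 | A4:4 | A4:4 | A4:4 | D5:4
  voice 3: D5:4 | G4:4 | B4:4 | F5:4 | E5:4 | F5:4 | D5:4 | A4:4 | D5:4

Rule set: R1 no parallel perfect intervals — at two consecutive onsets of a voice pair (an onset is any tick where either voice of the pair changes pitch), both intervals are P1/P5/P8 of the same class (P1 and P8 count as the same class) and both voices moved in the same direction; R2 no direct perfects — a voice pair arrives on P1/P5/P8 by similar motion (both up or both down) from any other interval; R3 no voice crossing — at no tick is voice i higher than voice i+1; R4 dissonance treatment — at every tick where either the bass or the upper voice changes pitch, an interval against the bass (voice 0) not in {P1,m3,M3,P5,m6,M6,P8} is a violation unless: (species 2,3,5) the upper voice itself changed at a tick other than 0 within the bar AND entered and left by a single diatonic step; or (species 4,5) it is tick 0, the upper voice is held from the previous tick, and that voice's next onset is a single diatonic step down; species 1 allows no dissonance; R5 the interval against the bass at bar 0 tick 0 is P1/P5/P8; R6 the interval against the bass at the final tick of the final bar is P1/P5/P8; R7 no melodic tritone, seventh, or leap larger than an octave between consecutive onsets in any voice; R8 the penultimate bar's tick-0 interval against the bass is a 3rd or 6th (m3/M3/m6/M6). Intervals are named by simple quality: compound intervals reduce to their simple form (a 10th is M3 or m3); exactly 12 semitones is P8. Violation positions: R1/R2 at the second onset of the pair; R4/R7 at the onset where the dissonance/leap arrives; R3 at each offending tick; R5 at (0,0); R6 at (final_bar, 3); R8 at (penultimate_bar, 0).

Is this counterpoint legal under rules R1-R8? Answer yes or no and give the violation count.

No (32 violations)

bar 0: v0=G3 v1=G4 v2=D5 v3=D5 (P5)
bar 1: v0=A3 v1=E4 v2=C5 v3=G4 (m7)
bar 2: v0=C4 v1=B3 v2=E5 v3=B4 (M7)
bar 3: v0=D4 v1=B4 v2=F5 v3=F5 (m3)
bar 4: v0=C4 v1=A4 v2=E5 v3=E5 (M3)
bar 5: v0=B3 v1=D4 v2=A4 v3=F5 (TT)
bar 6: v0=G3 v1=E4 v2=A4 v3=D5 (P5)
bar 7: v0=F3 v1=D4 v2=A4 v3=A4 (M3)
bar 8: v0=G3 v1=G4 v2=D5 v3=D5 (P5)
  R3 @ bar1.0: C5 above G4
  R4 @ bar1.0: A3/G4 m7 untreated
  R3 @ bar1.1: C5 above G4
  R3 @ bar1.2: C5 above G4
  R3 @ bar1.3: C5 above G4
  R3 @ bar2.0: C4 above B3
  R3 @ bar2.0: E5 above B4
  R4 @ bar2.0: C4/B3 m2 untreated
  R4 @ bar2.0: C4/B4 M7 untreated
  R3 @ bar2.1: C4 above B3
  R3 @ bar2.1: E5 above B4
  R3 @ bar2.2: C4 above B3
  R3 @ bar2.2: E5 above B4
  R3 @ bar2.3: C4 above B3
  R3 @ bar2.3: E5 above B4
  R2 @ bar3.0: E5/B4 P4 -> F5/F5 P1 similar
  R7 @ bar3.0: B4->F5 leap 6st
  R1 @ bar4.0: F5/F5 P1 -> E5/E5 P1 similar
  R2 @ bar4.0: B4/F5 TT -> A4/E5 P5 similar
  R2 @ bar4.0: B4/F5 TT -> A4/E5 P5 similar
  R1 @ bar5.0: A4/E5 P5 -> D4/A4 P5 similar
  R4 @ bar5.0: B3/A4 m7 untreated
  R4 @ bar5.0: B3/F5 TT untreated
  R2 @ bar6.0: B3/F5 TT -> G3/D5 P5 similar
  R4 @ bar6.0: G3/A4 M2 untreated
  R2 @ bar7.0: E4/D5 m7 -> D4/A4 P5 similar
  R1 @ bar8.0: D4/A4 P5 -> G4/D5 P5 similar
  R1 @ bar8.0: D4/A4 P5 -> G4/D5 P5 similar
  R1 @ bar8.0: A4/A4 P1 -> D5/D5 P1 similar
  R2 @ bar8.0: F3/D4 M6 -> G3/G4 P8 similar
  R2 @ bar8.0: F3/A4 M3 -> G3/D5 P5 similar
  R2 @ bar8.0: F3/A4 M3 -> G3/D5 P5 similar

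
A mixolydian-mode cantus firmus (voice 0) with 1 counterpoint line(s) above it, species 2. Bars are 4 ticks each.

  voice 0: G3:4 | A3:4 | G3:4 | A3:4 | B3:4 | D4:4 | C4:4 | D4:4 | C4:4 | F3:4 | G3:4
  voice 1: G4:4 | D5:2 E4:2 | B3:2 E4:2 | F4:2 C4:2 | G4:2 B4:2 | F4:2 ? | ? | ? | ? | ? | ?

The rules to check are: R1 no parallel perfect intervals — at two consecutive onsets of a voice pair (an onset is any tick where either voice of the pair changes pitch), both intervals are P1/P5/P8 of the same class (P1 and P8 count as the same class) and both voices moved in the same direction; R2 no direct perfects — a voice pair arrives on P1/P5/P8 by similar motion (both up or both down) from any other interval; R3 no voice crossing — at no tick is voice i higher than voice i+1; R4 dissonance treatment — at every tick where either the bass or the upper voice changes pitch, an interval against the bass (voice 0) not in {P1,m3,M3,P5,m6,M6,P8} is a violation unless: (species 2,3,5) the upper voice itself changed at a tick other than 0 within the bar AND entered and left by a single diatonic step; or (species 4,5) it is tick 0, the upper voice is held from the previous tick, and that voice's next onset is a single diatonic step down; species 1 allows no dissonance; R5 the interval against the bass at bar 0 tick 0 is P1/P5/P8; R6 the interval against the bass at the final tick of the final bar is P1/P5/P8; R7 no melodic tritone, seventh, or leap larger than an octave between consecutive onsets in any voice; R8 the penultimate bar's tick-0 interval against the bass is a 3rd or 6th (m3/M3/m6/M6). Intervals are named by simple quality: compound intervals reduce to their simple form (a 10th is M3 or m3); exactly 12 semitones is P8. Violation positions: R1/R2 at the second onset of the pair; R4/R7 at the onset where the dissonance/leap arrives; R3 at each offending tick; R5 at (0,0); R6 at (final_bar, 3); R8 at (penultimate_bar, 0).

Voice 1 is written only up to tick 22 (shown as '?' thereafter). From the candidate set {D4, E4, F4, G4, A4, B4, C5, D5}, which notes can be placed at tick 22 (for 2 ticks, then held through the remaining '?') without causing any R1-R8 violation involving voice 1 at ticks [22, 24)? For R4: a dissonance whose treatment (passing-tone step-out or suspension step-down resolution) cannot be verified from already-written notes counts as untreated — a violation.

{A4, D4, D5, F4}

D4: legal
E4: violates R4
F4: legal
G4: violates R4
A4: legal
B4: violates R7
C5: violates R4
D5: legal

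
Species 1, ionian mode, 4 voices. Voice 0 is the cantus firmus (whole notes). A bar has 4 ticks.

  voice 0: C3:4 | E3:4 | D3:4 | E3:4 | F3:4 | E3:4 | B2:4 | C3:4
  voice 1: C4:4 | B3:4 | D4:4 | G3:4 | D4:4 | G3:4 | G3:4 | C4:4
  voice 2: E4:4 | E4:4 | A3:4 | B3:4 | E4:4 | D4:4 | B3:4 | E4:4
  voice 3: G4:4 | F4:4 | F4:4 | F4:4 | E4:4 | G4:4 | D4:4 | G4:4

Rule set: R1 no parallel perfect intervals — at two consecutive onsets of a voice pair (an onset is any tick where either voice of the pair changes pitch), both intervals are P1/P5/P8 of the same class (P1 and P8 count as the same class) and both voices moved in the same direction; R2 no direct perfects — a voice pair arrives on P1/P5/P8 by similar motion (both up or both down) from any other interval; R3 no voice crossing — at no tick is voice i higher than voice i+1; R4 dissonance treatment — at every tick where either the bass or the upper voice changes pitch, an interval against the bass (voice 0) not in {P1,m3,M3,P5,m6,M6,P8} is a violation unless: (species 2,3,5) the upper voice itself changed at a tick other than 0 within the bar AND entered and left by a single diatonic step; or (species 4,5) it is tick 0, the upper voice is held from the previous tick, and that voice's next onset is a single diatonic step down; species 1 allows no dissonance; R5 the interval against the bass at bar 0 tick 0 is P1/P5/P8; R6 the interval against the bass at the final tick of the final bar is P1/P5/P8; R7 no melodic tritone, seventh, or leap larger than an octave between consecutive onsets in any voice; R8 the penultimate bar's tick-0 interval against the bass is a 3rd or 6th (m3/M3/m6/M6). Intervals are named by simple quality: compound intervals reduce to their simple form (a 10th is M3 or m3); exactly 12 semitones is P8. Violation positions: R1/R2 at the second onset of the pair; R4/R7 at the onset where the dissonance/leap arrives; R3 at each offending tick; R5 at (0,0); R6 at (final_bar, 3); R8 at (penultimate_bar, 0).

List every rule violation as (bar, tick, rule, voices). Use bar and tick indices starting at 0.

bar 0: v0=C3 v1=C4 v2=E4 v3=G4 downbeat P5
bar 1: v0=E3 v1=B3 v2=E4 v3=F4 downbeat m2
bar 2: v0=D3 v1=D4 v2=A3 v3=F4 downbeat m3
bar 3: v0=E3 v1=G3 v2=B3 v3=F4 downbeat m2
bar 4: v0=F3 v1=D4 v2=E4 v3=E4 downbeat M7
bar 5: v0=E3 v1=G3 v2=D4 v3=G4 downbeat m3
bar 6: v0=B2 v1=G3 v2=B3 v3=D4 downbeat m3
bar 7: v0=C3 v1=C4 v2=E4 v3=G4 downbeat P5
  -> R5 @ bar 0 tick 0 v(0, 2): opens on M3
  -> R4 @ bar 1 tick 0 v(0, 3): E3/F4 m2 untreated
  -> R2 @ bar 2 tick 0 v(0, 2): E3/E4 P8 -> D3/A3 P5 similar
  -> R3 @ bar 2 tick 0 v(1, 2): D4 above A3
  -> R3 @ bar 2 tick 1 v(1, 2): D4 above A3
  -> R3 @ bar 2 tick 2 v(1, 2): D4 above A3
  -> R3 @ bar 2 tick 3 v(1, 2): D4 above A3
  -> R1 @ bar 3 tick 0 v(0, 2): D3/A3 P5 -> E3/B3 P5 similar
  -> R4 @ bar 3 tick 0 v(0, 3): E3/F4 m2 untreated
  -> R4 @ bar 4 tick 0 v(0, 2): F3/E4 M7 untreated
  -> R4 @ bar 4 tick 0 v(0, 3): F3/E4 M7 untreated
  -> R2 @ bar 5 tick 0 v(1, 2): D4/E4 M2 -> G3/D4 P5 similar
  -> R4 @ bar 5 tick 0 v(0, 2): E3/D4 m7 untreated
  -> R2 @ bar 6 tick 0 v(0, 2): E3/D4 m7 -> B2/B3 P8 similar
  -> R8 @ bar 6 tick 0 v(0, 2): penult P8 not 3rd/6th
  -> R1 @ bar 7 tick 0 v(1, 3): G3/D4 P5 -> C4/G4 P5 similar
  -> R2 @ bar 7 tick 0 v(0, 1): B2/G3 m6 -> C3/C4 P8 similar
  -> R2 @ bar 7 tick 0 v(0, 3): B2/D4 m3 -> C3/G4 P5 similar
  -> R6 @ bar 7 tick 3 v(0, 2): closes on M3

(0, 0, R5, (0, 2))
(1, 0, R4, (0, 3))
(2, 0, R2, (0, 2))
(2, 0, R3, (1, 2))
(2, 1, R3, (1, 2))
(2, 2, R3, (1, 2))
(2, 3, R3, (1, 2))
(3, 0, R1, (0, 2))
(3, 0, R4, (0, 3))
(4, 0, R4, (0, 2))
(4, 0, R4, (0, 3))
(5, 0, R2, (1, 2))
(5, 0, R4, (0, 2))
(6, 0, R2, (0, 2))
(6, 0, R8, (0, 2))
(7, 0, R1, (1, 3))
(7, 0, R2, (0, 1))
(7, 0, R2, (0, 3))
(7, 3, R6, (0, 2))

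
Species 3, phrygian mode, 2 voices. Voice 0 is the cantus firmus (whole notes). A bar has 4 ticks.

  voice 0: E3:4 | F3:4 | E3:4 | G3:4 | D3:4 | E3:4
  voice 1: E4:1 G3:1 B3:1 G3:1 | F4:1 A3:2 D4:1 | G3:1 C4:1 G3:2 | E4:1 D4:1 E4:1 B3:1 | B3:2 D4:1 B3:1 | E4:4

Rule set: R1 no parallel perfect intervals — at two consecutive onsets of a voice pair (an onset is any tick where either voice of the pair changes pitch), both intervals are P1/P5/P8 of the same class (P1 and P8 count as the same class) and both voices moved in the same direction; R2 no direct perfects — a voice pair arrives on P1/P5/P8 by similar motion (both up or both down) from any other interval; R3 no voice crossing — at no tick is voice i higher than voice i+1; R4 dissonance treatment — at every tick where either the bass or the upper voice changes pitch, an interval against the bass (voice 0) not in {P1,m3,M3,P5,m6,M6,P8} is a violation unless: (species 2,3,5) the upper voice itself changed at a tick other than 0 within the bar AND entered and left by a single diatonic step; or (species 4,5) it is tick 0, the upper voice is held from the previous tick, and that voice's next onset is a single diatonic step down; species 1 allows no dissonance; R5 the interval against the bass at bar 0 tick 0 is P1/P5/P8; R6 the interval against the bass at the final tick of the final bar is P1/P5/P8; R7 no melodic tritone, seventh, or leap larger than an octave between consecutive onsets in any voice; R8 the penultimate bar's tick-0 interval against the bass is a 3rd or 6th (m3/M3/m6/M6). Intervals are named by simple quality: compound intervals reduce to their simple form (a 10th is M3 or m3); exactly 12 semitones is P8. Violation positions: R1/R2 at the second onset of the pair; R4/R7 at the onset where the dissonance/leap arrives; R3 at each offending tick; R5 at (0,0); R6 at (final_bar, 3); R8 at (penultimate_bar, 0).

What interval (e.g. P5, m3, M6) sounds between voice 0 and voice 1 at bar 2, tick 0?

voice 0=E3 voice 1=G3 -> m3

m3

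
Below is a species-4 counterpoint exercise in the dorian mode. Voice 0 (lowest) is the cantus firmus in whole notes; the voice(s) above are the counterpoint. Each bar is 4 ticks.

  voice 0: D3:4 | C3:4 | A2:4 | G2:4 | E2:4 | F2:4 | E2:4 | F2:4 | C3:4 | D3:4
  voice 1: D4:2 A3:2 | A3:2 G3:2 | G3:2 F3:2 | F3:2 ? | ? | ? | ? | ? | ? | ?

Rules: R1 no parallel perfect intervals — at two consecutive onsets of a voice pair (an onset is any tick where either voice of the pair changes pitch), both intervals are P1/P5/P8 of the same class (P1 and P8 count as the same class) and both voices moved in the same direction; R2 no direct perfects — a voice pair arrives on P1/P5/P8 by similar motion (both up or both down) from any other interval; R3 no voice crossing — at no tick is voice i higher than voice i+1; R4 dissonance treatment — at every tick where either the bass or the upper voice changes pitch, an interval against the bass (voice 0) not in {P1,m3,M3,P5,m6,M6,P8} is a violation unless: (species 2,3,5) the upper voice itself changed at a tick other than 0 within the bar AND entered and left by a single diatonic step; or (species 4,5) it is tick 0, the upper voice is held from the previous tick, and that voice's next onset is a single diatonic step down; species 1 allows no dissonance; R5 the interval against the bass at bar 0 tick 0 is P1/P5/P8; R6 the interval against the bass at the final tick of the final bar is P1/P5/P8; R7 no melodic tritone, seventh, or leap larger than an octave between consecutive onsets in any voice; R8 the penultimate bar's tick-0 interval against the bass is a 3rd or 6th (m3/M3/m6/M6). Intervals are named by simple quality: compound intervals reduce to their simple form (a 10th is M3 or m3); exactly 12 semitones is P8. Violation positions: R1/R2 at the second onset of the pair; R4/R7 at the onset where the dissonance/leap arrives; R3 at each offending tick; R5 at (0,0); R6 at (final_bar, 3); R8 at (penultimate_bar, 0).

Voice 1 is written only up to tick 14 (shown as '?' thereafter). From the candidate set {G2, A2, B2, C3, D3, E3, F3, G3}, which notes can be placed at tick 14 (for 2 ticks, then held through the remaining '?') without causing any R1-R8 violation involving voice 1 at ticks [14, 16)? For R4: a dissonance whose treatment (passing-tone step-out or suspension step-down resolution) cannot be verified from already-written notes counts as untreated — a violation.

{D3, E3, F3, G3}

G2: violates R7
A2: violates R4
B2: violates R7
C3: violates R4
D3: legal
E3: legal
F3: legal
G3: legal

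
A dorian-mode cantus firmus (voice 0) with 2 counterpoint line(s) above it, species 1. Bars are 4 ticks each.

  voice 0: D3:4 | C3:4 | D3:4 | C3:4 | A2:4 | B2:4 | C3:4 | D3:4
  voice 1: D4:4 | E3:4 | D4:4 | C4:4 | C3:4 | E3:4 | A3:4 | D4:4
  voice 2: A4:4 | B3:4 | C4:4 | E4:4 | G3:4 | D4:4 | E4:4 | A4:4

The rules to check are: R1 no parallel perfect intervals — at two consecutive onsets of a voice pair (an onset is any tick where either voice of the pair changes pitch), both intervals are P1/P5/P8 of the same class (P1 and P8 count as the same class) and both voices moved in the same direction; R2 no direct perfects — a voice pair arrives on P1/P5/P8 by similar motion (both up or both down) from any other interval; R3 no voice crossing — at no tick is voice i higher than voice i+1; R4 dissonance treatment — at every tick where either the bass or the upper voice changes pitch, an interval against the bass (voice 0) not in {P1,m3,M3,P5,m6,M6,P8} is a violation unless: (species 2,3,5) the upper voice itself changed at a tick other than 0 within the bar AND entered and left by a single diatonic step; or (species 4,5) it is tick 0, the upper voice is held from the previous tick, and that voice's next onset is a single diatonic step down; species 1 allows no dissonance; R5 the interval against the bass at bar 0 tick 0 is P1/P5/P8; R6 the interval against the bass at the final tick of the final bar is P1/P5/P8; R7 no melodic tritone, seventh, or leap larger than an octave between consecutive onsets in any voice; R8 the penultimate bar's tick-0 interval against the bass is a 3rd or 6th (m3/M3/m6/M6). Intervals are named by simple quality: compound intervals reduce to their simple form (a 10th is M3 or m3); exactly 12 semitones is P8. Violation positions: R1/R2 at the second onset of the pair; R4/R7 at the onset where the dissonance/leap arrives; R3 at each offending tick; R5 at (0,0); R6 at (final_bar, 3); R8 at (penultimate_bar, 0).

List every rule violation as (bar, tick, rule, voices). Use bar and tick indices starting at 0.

bar 0: v0=D3 v1=D4 v2=A4 downbeat P5
bar 1: v0=C3 v1=E3 v2=B3 downbeat M7
bar 2: v0=D3 v1=D4 v2=C4 downbeat m7
bar 3: v0=C3 v1=C4 v2=E4 downbeat M3
bar 4: v0=A2 v1=C3 v2=G3 downbeat m7
bar 5: v0=B2 v1=E3 v2=D4 downbeat m3
bar 6: v0=C3 v1=A3 v2=E4 downbeat M3
bar 7: v0=D3 v1=D4 v2=A4 downbeat P5
  -> R1 @ bar 1 tick 0 v(1, 2): D4/A4 P5 -> E3/B3 P5 similar
  -> R4 @ bar 1 tick 0 v(0, 2): C3/B3 M7 untreated
  -> R7 @ bar 1 tick 0 v(1,): D4->E3 leap 10st
  -> R7 @ bar 1 tick 0 v(2,): A4->B3 leap 10st
  -> R2 @ bar 2 tick 0 v(0, 1): C3/E3 M3 -> D3/D4 P8 similar
  -> R3 @ bar 2 tick 0 v(1, 2): D4 above C4
  -> R4 @ bar 2 tick 0 v(0, 2): D3/C4 m7 untreated
  -> R7 @ bar 2 tick 0 v(1,): E3->D4 leap 10st
  -> R3 @ bar 2 tick 1 v(1, 2): D4 above C4
  -> R3 @ bar 2 tick 2 v(1, 2): D4 above C4
  -> R3 @ bar 2 tick 3 v(1, 2): D4 above C4
  -> R1 @ bar 3 tick 0 v(0, 1): D3/D4 P8 -> C3/C4 P8 similar
  -> R2 @ bar 4 tick 0 v(1, 2): C4/E4 M3 -> C3/G3 P5 similar
  -> R4 @ bar 4 tick 0 v(0, 2): A2/G3 m7 untreated
  -> R4 @ bar 5 tick 0 v(0, 1): B2/E3 P4 untreated
  -> R2 @ bar 6 tick 0 v(1, 2): E3/D4 m7 -> A3/E4 P5 similar
  -> R1 @ bar 7 tick 0 v(1, 2): A3/E4 P5 -> D4/A4 P5 similar
  -> R2 @ bar 7 tick 0 v(0, 1): C3/A3 M6 -> D3/D4 P8 similar
  -> R2 @ bar 7 tick 0 v(0, 2): C3/E4 M3 -> D3/A4 P5 similar

(1, 0, R1, (1, 2))
(1, 0, R4, (0, 2))
(1, 0, R7, (1,))
(1, 0, R7, (2,))
(2, 0, R2, (0, 1))
(2, 0, R3, (1, 2))
(2, 0, R4, (0, 2))
(2, 0, R7, (1,))
(2, 1, R3, (1, 2))
(2, 2, R3, (1, 2))
(2, 3, R3, (1, 2))
(3, 0, R1, (0, 1))
(4, 0, R2, (1, 2))
(4, 0, R4, (0, 2))
(5, 0, R4, (0, 1))
(6, 0, R2, (1, 2))
(7, 0, R1, (1, 2))
(7, 0, R2, (0, 1))
(7, 0, R2, (0, 2))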